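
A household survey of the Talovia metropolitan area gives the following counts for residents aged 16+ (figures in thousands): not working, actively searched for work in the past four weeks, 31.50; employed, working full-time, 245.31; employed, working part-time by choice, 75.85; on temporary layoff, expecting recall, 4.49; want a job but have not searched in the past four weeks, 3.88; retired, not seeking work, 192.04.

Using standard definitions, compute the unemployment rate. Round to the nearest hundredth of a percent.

Employed = 245.31 + 75.85 = 321.16 thousand.
Unemployed = 31.50 + 4.49 = 35.99 thousand (jobless and actively searching, or on temporary layoff).
Labor force = 321.16 + 35.99 = 357.15 thousand.
Unemployment rate = 35.99 / 357.15 = 10.08%.

Unemployment rate ≈ 10.08%.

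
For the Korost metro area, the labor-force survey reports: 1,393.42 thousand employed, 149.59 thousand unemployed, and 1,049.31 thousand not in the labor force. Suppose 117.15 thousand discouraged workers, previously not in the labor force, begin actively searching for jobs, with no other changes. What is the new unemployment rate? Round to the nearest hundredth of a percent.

Initially, labor force = 1,393.42 + 149.59 = 1,543.01 thousand, so u = 149.59/1,543.01 = 9.69%.
After the change, unemployed and labor force both rise by 117.15 → E = 1,393.42, U = 266.74, labor force = 1,660.16 thousand.
New unemployment rate = 266.74 / 1,660.16 = 16.07%.

New unemployment rate ≈ 16.07%.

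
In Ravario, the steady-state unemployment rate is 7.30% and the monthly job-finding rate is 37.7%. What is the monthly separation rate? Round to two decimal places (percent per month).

From u* = s/(s+f): s = u·f/(1−u).
s = 0.0730 × 37.7 / (1 − 0.0730) = 2.7521 / 0.9270 ≈ 2.97% per month.

Separation rate ≈ 2.97% per month.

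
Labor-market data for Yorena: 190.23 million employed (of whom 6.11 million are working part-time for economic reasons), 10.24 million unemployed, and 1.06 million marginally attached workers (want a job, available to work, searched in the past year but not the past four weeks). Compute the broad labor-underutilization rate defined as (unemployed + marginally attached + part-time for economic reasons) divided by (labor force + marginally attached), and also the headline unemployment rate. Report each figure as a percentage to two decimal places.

Broad underutilization rate ≈ 8.64%; headline unemployment rate ≈ 5.11%.

Labor force = 190.23 + 10.24 = 200.47 million.
Numerator = 10.24 + 1.06 + 6.11 = 17.41 million.
Denominator = 200.47 + 1.06 = 201.53 million.
Broad rate = 17.41 / 201.53 = 8.64%.
Headline unemployment rate = 10.24 / 200.47 = 5.11%.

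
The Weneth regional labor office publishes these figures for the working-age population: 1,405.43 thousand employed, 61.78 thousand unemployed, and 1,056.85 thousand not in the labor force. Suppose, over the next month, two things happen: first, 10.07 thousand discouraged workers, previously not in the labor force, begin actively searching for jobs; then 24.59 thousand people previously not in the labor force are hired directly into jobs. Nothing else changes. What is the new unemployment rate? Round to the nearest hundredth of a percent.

Initially, labor force = 1,405.43 + 61.78 = 1,467.21 thousand, so u = 61.78/1,467.21 = 4.21%.
After the first change, unemployed and labor force both rise by 10.07 → E = 1,405.43, U = 71.85, labor force = 1,477.28 thousand.
After the second change, employed and labor force both rise by 24.59; unemployed unchanged → E = 1,430.02, U = 71.85, labor force = 1,501.87 thousand.
New unemployment rate = 71.85 / 1,501.87 = 4.78%.

New unemployment rate ≈ 4.78%.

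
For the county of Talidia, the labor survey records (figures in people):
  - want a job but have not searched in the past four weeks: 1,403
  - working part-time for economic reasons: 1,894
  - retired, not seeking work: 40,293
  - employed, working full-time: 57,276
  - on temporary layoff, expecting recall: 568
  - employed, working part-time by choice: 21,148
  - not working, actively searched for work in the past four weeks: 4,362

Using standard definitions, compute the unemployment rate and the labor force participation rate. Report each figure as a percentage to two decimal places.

Unemployment rate ≈ 5.78%; labor force participation rate ≈ 67.15%.

Employed = 1,894 + 57,276 + 21,148 = 80,318 (anyone who worked, including part-time for economic reasons, counts as employed).
Unemployed = 568 + 4,362 = 4,930 (jobless and actively searching, or on temporary layoff).
Labor force = 80,318 + 4,930 = 85,248.
Not in labor force = 1,403 + 40,293 = 41,696 (those not working and not actively searching are outside the labor force — including those who want a job but have given up searching).
Civilian working-age population = 85,248 + 41,696 = 126,944.
Unemployment rate = 4,930 / 85,248 = 5.78%.
Labor force participation rate = 85,248 / 126,944 = 67.15%.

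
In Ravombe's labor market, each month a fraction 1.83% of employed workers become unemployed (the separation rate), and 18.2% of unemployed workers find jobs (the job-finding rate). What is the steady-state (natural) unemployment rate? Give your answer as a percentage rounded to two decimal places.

At steady state the flows balance: s·E = f·U, so U/(E+U) = s/(s+f).
u* = 1.83 / (1.83 + 18.2) = 1.83 / 20.03 = 9.14%.

Steady-state unemployment rate ≈ 9.14%.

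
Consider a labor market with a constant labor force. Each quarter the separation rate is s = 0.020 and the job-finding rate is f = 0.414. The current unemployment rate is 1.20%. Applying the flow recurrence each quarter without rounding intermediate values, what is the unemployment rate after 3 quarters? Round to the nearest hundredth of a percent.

Unemployment rate after three quarters ≈ 3.99%.

With a fixed labor force, u_{t+1} = u_t + s·(1−u_t) − f·u_t = u_t·(1−s−f) + s.
Here 1−s−f = 0.566 and s = 0.020.
u_1 = 0.012000 × 0.566 + 0.020 = 0.026792.
u_2 = 0.026792 × 0.566 + 0.020 = 0.035164.
u_3 = 0.035164 × 0.566 + 0.020 = 0.039903.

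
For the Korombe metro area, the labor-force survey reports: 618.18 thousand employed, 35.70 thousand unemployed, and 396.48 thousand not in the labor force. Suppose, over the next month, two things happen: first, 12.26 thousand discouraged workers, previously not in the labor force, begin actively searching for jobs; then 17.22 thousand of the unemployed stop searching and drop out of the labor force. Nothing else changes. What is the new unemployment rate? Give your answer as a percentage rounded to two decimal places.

Initially, labor force = 618.18 + 35.70 = 653.88 thousand, so u = 35.70/653.88 = 5.46%.
After the first change, unemployed and labor force both rise by 12.26 → E = 618.18, U = 47.96, labor force = 666.14 thousand.
After the second change, unemployed and labor force both fall by 17.22 → E = 618.18, U = 30.74, labor force = 648.92 thousand.
New unemployment rate = 30.74 / 648.92 = 4.74%.

New unemployment rate ≈ 4.74%.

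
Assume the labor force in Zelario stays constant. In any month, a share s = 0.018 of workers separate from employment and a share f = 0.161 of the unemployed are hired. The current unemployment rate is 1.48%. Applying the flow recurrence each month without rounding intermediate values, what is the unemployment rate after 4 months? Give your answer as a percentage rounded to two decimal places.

Unemployment rate after four months ≈ 6.16%.

With a fixed labor force, u_{t+1} = u_t + s·(1−u_t) − f·u_t = u_t·(1−s−f) + s.
Here 1−s−f = 0.821 and s = 0.018.
u_1 = 0.014800 × 0.821 + 0.018 = 0.030151.
u_2 = 0.030151 × 0.821 + 0.018 = 0.042754.
u_3 = 0.042754 × 0.821 + 0.018 = 0.053101.
u_4 = 0.053101 × 0.821 + 0.018 = 0.061596.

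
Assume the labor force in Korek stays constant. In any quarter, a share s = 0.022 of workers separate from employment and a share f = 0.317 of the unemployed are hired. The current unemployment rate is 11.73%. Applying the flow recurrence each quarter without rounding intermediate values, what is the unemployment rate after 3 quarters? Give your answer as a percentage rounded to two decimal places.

With a fixed labor force, u_{t+1} = u_t + s·(1−u_t) − f·u_t = u_t·(1−s−f) + s.
Here 1−s−f = 0.661 and s = 0.022.
u_1 = 0.117300 × 0.661 + 0.022 = 0.099535.
u_2 = 0.099535 × 0.661 + 0.022 = 0.087793.
u_3 = 0.087793 × 0.661 + 0.022 = 0.080031.

Unemployment rate after three quarters ≈ 8.00%.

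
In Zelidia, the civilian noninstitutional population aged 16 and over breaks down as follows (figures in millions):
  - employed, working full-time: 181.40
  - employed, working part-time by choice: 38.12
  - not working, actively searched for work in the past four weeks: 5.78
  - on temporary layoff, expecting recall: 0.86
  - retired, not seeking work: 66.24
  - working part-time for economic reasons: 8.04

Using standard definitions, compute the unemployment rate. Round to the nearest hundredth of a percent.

Unemployment rate ≈ 2.84%.

Employed = 181.40 + 38.12 + 8.04 = 227.56 million (anyone who worked, including part-time for economic reasons, counts as employed).
Unemployed = 5.78 + 0.86 = 6.64 million (jobless and actively searching, or on temporary layoff).
Labor force = 227.56 + 6.64 = 234.20 million.
Unemployment rate = 6.64 / 234.20 = 2.84%.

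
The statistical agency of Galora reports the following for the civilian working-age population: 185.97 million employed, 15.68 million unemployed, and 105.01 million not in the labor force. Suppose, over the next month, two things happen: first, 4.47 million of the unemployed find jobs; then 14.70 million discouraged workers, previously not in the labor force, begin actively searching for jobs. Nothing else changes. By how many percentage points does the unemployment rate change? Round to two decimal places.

The unemployment rate changes by +4.20 percentage points.

Initially, labor force = 185.97 + 15.68 = 201.65 million, so u = 15.68/201.65 = 7.78%.
After the first change, unemployed falls and employed rises by 4.47; labor force unchanged → E = 190.44, U = 11.21, labor force = 201.65 million.
After the second change, unemployed and labor force both rise by 14.70 → E = 190.44, U = 25.91, labor force = 216.35 million.
New unemployment rate = 25.91 / 216.35 = 11.98%.
Change = 11.98% − 7.78% = +4.20 percentage points.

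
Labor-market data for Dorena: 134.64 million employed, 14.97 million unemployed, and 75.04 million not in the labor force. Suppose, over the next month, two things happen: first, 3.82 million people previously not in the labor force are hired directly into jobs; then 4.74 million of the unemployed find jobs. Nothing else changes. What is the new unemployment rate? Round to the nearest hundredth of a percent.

New unemployment rate ≈ 6.67%.

Initially, labor force = 134.64 + 14.97 = 149.61 million, so u = 14.97/149.61 = 10.01%.
After the first change, employed and labor force both rise by 3.82; unemployed unchanged → E = 138.46, U = 14.97, labor force = 153.43 million.
After the second change, unemployed falls and employed rises by 4.74; labor force unchanged → E = 143.20, U = 10.23, labor force = 153.43 million.
New unemployment rate = 10.23 / 153.43 = 6.67%.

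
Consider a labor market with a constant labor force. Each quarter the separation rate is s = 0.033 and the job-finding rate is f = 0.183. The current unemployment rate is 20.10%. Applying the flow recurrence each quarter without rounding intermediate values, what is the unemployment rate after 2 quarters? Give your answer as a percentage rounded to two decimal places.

With a fixed labor force, u_{t+1} = u_t + s·(1−u_t) − f·u_t = u_t·(1−s−f) + s.
Here 1−s−f = 0.784 and s = 0.033.
u_1 = 0.201000 × 0.784 + 0.033 = 0.190584.
u_2 = 0.190584 × 0.784 + 0.033 = 0.182418.

Unemployment rate after two quarters ≈ 18.24%.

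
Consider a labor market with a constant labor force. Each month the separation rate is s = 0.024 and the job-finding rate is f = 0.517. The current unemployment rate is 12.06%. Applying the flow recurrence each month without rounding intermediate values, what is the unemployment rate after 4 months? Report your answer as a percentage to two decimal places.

With a fixed labor force, u_{t+1} = u_t + s·(1−u_t) − f·u_t = u_t·(1−s−f) + s.
Here 1−s−f = 0.459 and s = 0.024.
u_1 = 0.120600 × 0.459 + 0.024 = 0.079355.
u_2 = 0.079355 × 0.459 + 0.024 = 0.060424.
u_3 = 0.060424 × 0.459 + 0.024 = 0.051735.
u_4 = 0.051735 × 0.459 + 0.024 = 0.047746.

Unemployment rate after four months ≈ 4.77%.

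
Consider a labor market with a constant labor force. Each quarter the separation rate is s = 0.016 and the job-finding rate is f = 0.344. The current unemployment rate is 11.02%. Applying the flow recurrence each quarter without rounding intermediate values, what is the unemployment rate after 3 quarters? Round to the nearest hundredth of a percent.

Unemployment rate after three quarters ≈ 6.17%.

With a fixed labor force, u_{t+1} = u_t + s·(1−u_t) − f·u_t = u_t·(1−s−f) + s.
Here 1−s−f = 0.640 and s = 0.016.
u_1 = 0.110200 × 0.640 + 0.016 = 0.086528.
u_2 = 0.086528 × 0.640 + 0.016 = 0.071378.
u_3 = 0.071378 × 0.640 + 0.016 = 0.061682.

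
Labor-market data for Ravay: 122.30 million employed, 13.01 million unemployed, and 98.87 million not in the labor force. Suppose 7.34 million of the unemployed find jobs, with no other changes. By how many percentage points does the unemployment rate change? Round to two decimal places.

The unemployment rate changes by −5.42 percentage points.

Initially, labor force = 122.30 + 13.01 = 135.31 million, so u = 13.01/135.31 = 9.61%.
After the change, unemployed falls and employed rises by 7.34; labor force unchanged → E = 129.64, U = 5.67, labor force = 135.31 million.
New unemployment rate = 5.67 / 135.31 = 4.19%.
Change = 4.19% − 9.61% = −5.42 percentage points.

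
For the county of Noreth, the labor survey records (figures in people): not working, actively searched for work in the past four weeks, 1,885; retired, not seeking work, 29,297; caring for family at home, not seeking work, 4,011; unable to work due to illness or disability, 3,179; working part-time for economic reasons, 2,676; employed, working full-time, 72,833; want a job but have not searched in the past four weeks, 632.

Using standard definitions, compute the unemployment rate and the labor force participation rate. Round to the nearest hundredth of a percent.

Unemployment rate ≈ 2.44%; labor force participation rate ≈ 67.59%.

Employed = 2,676 + 72,833 = 75,509 (anyone who worked, including part-time for economic reasons, counts as employed).
Unemployed = 1,885.
Labor force = 75,509 + 1,885 = 77,394.
Not in labor force = 29,297 + 4,011 + 3,179 + 632 = 37,119 (those not working and not actively searching are outside the labor force — including those who want a job but have given up searching).
Civilian working-age population = 77,394 + 37,119 = 114,513.
Unemployment rate = 1,885 / 77,394 = 2.44%.
Labor force participation rate = 77,394 / 114,513 = 67.59%.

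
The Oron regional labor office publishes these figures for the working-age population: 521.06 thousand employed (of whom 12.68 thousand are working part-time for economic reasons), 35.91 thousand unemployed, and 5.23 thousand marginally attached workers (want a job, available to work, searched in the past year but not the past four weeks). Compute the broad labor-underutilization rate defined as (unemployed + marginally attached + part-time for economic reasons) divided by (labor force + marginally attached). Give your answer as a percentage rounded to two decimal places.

Broad underutilization rate ≈ 9.57%.

Labor force = 521.06 + 35.91 = 556.97 thousand.
Numerator = 35.91 + 5.23 + 12.68 = 53.82 thousand.
Denominator = 556.97 + 5.23 = 562.20 thousand.
Broad rate = 53.82 / 562.20 = 9.57%.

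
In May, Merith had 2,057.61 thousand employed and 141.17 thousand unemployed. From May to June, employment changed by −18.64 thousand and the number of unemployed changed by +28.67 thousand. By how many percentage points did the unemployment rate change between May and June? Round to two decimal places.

The unemployment rate changed by +1.27 percentage points.

May: labor force = 2,057.61 + 141.17 = 2,198.78; u = 141.17/2,198.78 = 6.42%.
June: labor force = 2,038.97 + 169.84 = 2,208.81; u = 169.84/2,208.81 = 7.69%.
Change = 7.69% − 6.42% = +1.27 pp.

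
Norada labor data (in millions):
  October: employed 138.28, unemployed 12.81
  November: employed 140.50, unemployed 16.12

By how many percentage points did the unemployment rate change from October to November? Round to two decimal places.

The unemployment rate changed by +1.81 percentage points.

October: labor force = 138.28 + 12.81 = 151.09; u = 12.81/151.09 = 8.48%.
November: labor force = 140.50 + 16.12 = 156.62; u = 16.12/156.62 = 10.29%.
Change = 10.29% − 8.48% = +1.81 pp.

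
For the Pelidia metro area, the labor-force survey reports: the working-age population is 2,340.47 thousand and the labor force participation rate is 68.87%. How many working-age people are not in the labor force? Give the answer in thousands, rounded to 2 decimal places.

Share not in the labor force = 1 − 0.6887 = 0.3113.
Not in labor force = 0.3113 × 2,340.47 ≈ 728.59 thousand.

About 728.59 thousand are not in the labor force.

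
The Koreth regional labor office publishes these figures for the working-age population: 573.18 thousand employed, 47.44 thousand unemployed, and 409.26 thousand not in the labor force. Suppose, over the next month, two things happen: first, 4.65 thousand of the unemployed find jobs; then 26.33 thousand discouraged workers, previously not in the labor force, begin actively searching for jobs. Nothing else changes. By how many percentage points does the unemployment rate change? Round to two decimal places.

The unemployment rate changes by +3.04 percentage points.

Initially, labor force = 573.18 + 47.44 = 620.62 thousand, so u = 47.44/620.62 = 7.64%.
After the first change, unemployed falls and employed rises by 4.65; labor force unchanged → E = 577.83, U = 42.79, labor force = 620.62 thousand.
After the second change, unemployed and labor force both rise by 26.33 → E = 577.83, U = 69.12, labor force = 646.95 thousand.
New unemployment rate = 69.12 / 646.95 = 10.68%.
Change = 10.68% − 7.64% = +3.04 percentage points.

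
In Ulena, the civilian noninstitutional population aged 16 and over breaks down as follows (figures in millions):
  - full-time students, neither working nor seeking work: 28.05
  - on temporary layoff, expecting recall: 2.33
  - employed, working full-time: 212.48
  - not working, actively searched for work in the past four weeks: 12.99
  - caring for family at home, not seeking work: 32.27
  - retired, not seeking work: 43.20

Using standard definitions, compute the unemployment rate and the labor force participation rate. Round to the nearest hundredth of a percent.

Employed = 212.48 million.
Unemployed = 2.33 + 12.99 = 15.32 million (jobless and actively searching, or on temporary layoff).
Labor force = 212.48 + 15.32 = 227.80 million.
Not in labor force = 28.05 + 32.27 + 43.20 = 103.52 million (those not working and not actively searching are outside the labor force).
Civilian working-age population = 227.80 + 103.52 = 331.32 million.
Unemployment rate = 15.32 / 227.80 = 6.73%.
Labor force participation rate = 227.80 / 331.32 = 68.76%.

Unemployment rate ≈ 6.73%; labor force participation rate ≈ 68.76%.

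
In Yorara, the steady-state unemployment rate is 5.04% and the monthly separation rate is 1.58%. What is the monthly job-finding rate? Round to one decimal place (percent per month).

From u* = s/(s+f): f = s·(1−u)/u.
f = 1.58 × (1 − 0.0504) / 0.0504 = 1.5004 / 0.0504 ≈ 29.8% per month.

Job-finding rate ≈ 29.8% per month.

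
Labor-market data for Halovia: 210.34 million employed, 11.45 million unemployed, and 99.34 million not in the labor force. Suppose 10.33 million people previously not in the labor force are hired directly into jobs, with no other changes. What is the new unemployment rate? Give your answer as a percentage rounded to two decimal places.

New unemployment rate ≈ 4.93%.

Initially, labor force = 210.34 + 11.45 = 221.79 million, so u = 11.45/221.79 = 5.16%.
After the change, employed and labor force both rise by 10.33; unemployed unchanged → E = 220.67, U = 11.45, labor force = 232.12 million.
New unemployment rate = 11.45 / 232.12 = 4.93%.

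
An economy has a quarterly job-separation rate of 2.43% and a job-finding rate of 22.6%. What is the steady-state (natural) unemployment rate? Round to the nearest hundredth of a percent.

Steady-state unemployment rate ≈ 9.71%.

At steady state the flows balance: s·E = f·U, so U/(E+U) = s/(s+f).
u* = 2.43 / (2.43 + 22.6) = 2.43 / 25.03 = 9.71%.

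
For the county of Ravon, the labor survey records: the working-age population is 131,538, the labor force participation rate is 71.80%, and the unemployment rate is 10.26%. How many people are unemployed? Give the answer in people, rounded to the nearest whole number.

About 9,690 are unemployed.

Labor force = 0.7180 × 131,538 = 94,444.
Unemployed = 0.1026 × 94,444 ≈ 9,690.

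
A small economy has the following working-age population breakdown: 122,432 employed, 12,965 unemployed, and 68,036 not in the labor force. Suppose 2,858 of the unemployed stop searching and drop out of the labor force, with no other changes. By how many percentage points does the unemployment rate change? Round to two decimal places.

The unemployment rate changes by −1.95 percentage points.

Initially, labor force = 122,432 + 12,965 = 135,397, so u = 12,965/135,397 = 9.58%.
After the change, unemployed and labor force both fall by 2,858 → E = 122,432, U = 10,107, labor force = 132,539.
New unemployment rate = 10,107 / 132,539 = 7.63%.
Change = 7.63% − 9.58% = −1.95 percentage points.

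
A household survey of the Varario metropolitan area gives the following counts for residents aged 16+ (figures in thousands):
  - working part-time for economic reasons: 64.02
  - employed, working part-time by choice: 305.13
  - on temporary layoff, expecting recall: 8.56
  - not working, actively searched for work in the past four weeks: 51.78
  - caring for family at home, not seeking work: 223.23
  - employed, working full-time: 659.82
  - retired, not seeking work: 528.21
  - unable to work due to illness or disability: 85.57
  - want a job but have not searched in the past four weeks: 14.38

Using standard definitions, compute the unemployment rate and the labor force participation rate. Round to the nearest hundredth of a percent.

Employed = 64.02 + 305.13 + 659.82 = 1,028.97 thousand (anyone who worked, including part-time for economic reasons, counts as employed).
Unemployed = 8.56 + 51.78 = 60.34 thousand (jobless and actively searching, or on temporary layoff).
Labor force = 1,028.97 + 60.34 = 1,089.31 thousand.
Not in labor force = 223.23 + 528.21 + 85.57 + 14.38 = 851.39 thousand (those not working and not actively searching are outside the labor force — including those who want a job but have given up searching).
Civilian working-age population = 1,089.31 + 851.39 = 1,940.70 thousand.
Unemployment rate = 60.34 / 1,089.31 = 5.54%.
Labor force participation rate = 1,089.31 / 1,940.70 = 56.13%.

Unemployment rate ≈ 5.54%; labor force participation rate ≈ 56.13%.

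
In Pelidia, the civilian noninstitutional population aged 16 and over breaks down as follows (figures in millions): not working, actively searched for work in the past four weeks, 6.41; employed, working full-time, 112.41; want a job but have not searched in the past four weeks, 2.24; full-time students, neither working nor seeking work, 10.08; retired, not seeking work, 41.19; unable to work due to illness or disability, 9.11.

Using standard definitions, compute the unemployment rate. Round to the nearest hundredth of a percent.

Unemployment rate ≈ 5.39%.

Employed = 112.41 million.
Unemployed = 6.41 million.
Labor force = 112.41 + 6.41 = 118.82 million.
Unemployment rate = 6.41 / 118.82 = 5.39%.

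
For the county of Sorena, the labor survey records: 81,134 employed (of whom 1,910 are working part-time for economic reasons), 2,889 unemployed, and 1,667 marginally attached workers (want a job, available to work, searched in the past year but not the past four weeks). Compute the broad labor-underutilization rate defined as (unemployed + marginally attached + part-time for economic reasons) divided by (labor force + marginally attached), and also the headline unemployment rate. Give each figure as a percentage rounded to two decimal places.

Broad underutilization rate ≈ 7.55%; headline unemployment rate ≈ 3.44%.

Labor force = 81,134 + 2,889 = 84,023.
Numerator = 2,889 + 1,667 + 1,910 = 6,466.
Denominator = 84,023 + 1,667 = 85,690.
Broad rate = 6,466 / 85,690 = 7.55%.
Headline unemployment rate = 2,889 / 84,023 = 3.44%.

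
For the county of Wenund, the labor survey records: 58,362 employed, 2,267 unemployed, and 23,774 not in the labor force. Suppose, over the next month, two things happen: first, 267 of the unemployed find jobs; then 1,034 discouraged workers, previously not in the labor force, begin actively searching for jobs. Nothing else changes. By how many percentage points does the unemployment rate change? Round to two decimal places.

The unemployment rate changes by +1.18 percentage points.

Initially, labor force = 58,362 + 2,267 = 60,629, so u = 2,267/60,629 = 3.74%.
After the first change, unemployed falls and employed rises by 267; labor force unchanged → E = 58,629, U = 2,000, labor force = 60,629.
After the second change, unemployed and labor force both rise by 1,034 → E = 58,629, U = 3,034, labor force = 61,663.
New unemployment rate = 3,034 / 61,663 = 4.92%.
Change = 4.92% − 3.74% = +1.18 percentage points.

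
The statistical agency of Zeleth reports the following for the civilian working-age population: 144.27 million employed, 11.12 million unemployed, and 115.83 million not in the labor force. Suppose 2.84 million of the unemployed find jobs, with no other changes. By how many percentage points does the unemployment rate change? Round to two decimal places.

Initially, labor force = 144.27 + 11.12 = 155.39 million, so u = 11.12/155.39 = 7.16%.
After the change, unemployed falls and employed rises by 2.84; labor force unchanged → E = 147.11, U = 8.28, labor force = 155.39 million.
New unemployment rate = 8.28 / 155.39 = 5.33%.
Change = 5.33% − 7.16% = −1.83 percentage points.

The unemployment rate changes by −1.83 percentage points.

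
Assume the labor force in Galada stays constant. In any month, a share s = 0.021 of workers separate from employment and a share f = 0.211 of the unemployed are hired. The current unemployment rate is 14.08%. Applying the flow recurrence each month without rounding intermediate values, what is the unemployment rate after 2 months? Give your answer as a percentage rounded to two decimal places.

With a fixed labor force, u_{t+1} = u_t + s·(1−u_t) − f·u_t = u_t·(1−s−f) + s.
Here 1−s−f = 0.768 and s = 0.021.
u_1 = 0.140800 × 0.768 + 0.021 = 0.129134.
u_2 = 0.129134 × 0.768 + 0.021 = 0.120175.

Unemployment rate after two months ≈ 12.02%.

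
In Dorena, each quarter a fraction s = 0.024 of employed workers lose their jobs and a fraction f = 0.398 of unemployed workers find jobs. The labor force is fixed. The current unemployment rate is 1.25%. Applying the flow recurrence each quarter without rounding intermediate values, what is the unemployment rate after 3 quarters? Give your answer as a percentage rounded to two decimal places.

With a fixed labor force, u_{t+1} = u_t + s·(1−u_t) − f·u_t = u_t·(1−s−f) + s.
Here 1−s−f = 0.578 and s = 0.024.
u_1 = 0.012500 × 0.578 + 0.024 = 0.031225.
u_2 = 0.031225 × 0.578 + 0.024 = 0.042048.
u_3 = 0.042048 × 0.578 + 0.024 = 0.048304.

Unemployment rate after three quarters ≈ 4.83%.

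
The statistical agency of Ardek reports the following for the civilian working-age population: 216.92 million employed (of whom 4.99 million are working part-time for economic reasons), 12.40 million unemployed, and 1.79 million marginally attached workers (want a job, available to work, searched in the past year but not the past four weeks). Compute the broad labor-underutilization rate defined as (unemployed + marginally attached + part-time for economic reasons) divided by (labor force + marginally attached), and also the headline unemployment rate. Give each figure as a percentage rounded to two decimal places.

Labor force = 216.92 + 12.40 = 229.32 million.
Numerator = 12.40 + 1.79 + 4.99 = 19.18 million.
Denominator = 229.32 + 1.79 = 231.11 million.
Broad rate = 19.18 / 231.11 = 8.30%.
Headline unemployment rate = 12.40 / 229.32 = 5.41%.

Broad underutilization rate ≈ 8.30%; headline unemployment rate ≈ 5.41%.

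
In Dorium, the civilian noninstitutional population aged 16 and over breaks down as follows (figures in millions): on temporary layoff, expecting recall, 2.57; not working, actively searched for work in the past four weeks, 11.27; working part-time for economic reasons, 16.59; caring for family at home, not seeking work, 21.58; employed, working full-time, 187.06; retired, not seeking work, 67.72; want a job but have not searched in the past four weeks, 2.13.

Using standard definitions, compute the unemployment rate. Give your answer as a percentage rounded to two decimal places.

Employed = 16.59 + 187.06 = 203.65 million (anyone who worked, including part-time for economic reasons, counts as employed).
Unemployed = 2.57 + 11.27 = 13.84 million (jobless and actively searching, or on temporary layoff).
Labor force = 203.65 + 13.84 = 217.49 million.
Unemployment rate = 13.84 / 217.49 = 6.36%.

Unemployment rate ≈ 6.36%.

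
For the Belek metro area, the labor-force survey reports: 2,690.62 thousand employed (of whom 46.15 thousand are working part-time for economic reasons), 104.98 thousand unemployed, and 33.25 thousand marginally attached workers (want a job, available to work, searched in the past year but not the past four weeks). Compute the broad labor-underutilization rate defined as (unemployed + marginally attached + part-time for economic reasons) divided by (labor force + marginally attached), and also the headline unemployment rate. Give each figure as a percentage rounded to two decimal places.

Broad underutilization rate ≈ 6.52%; headline unemployment rate ≈ 3.76%.

Labor force = 2,690.62 + 104.98 = 2,795.60 thousand.
Numerator = 104.98 + 33.25 + 46.15 = 184.38 thousand.
Denominator = 2,795.60 + 33.25 = 2,828.85 thousand.
Broad rate = 184.38 / 2,828.85 = 6.52%.
Headline unemployment rate = 104.98 / 2,795.60 = 3.76%.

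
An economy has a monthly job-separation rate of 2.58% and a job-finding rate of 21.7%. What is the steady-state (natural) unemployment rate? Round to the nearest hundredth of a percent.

Steady-state unemployment rate ≈ 10.63%.

At steady state the flows balance: s·E = f·U, so U/(E+U) = s/(s+f).
u* = 2.58 / (2.58 + 21.7) = 2.58 / 24.28 = 10.63%.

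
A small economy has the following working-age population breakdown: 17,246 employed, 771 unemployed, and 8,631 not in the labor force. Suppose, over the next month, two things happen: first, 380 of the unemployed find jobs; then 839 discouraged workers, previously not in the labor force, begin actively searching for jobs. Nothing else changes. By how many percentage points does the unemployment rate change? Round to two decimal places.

The unemployment rate changes by +2.24 percentage points.

Initially, labor force = 17,246 + 771 = 18,017, so u = 771/18,017 = 4.28%.
After the first change, unemployed falls and employed rises by 380; labor force unchanged → E = 17,626, U = 391, labor force = 18,017.
After the second change, unemployed and labor force both rise by 839 → E = 17,626, U = 1,230, labor force = 18,856.
New unemployment rate = 1,230 / 18,856 = 6.52%.
Change = 6.52% − 4.28% = +2.24 percentage points.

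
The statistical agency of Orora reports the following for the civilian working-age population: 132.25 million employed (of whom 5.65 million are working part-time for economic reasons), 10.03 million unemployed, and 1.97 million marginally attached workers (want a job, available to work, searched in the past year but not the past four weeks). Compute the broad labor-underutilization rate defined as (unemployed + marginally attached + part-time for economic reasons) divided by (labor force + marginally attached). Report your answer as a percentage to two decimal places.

Broad underutilization rate ≈ 12.24%.

Labor force = 132.25 + 10.03 = 142.28 million.
Numerator = 10.03 + 1.97 + 5.65 = 17.65 million.
Denominator = 142.28 + 1.97 = 144.25 million.
Broad rate = 17.65 / 144.25 = 12.24%.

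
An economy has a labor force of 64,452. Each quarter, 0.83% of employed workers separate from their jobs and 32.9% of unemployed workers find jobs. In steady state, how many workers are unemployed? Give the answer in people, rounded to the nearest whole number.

About 1,586 are unemployed in steady state.

Steady-state unemployment rate u* = s/(s+f) = 0.83/(0.83+32.9) = 0.024607.
Unemployed = u* × labor force = 0.024607 × 64,452 ≈ 1,586.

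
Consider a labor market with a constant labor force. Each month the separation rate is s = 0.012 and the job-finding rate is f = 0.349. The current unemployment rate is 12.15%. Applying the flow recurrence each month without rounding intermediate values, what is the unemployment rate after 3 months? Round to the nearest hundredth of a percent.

Unemployment rate after three months ≈ 5.63%.

With a fixed labor force, u_{t+1} = u_t + s·(1−u_t) − f·u_t = u_t·(1−s−f) + s.
Here 1−s−f = 0.639 and s = 0.012.
u_1 = 0.121500 × 0.639 + 0.012 = 0.089638.
u_2 = 0.089638 × 0.639 + 0.012 = 0.069279.
u_3 = 0.069279 × 0.639 + 0.012 = 0.056269.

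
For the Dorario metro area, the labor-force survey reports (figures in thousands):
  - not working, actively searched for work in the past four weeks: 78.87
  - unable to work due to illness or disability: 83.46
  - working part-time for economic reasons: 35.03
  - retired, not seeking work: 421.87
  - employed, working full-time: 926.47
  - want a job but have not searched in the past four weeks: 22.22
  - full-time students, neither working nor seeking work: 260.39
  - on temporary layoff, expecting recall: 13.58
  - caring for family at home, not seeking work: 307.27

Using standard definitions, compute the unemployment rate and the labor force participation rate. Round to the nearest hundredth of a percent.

Employed = 35.03 + 926.47 = 961.50 thousand (anyone who worked, including part-time for economic reasons, counts as employed).
Unemployed = 78.87 + 13.58 = 92.45 thousand (jobless and actively searching, or on temporary layoff).
Labor force = 961.50 + 92.45 = 1,053.95 thousand.
Not in labor force = 83.46 + 421.87 + 22.22 + 260.39 + 307.27 = 1,095.21 thousand (those not working and not actively searching are outside the labor force — including those who want a job but have given up searching).
Civilian working-age population = 1,053.95 + 1,095.21 = 2,149.16 thousand.
Unemployment rate = 92.45 / 1,053.95 = 8.77%.
Labor force participation rate = 1,053.95 / 2,149.16 = 49.04%.

Unemployment rate ≈ 8.77%; labor force participation rate ≈ 49.04%.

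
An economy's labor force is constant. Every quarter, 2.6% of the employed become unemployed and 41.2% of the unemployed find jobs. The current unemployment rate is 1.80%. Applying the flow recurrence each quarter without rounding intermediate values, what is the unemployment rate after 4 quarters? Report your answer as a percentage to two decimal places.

With a fixed labor force, u_{t+1} = u_t + s·(1−u_t) − f·u_t = u_t·(1−s−f) + s.
Here 1−s−f = 0.562 and s = 0.026.
u_1 = 0.018000 × 0.562 + 0.026 = 0.036116.
u_2 = 0.036116 × 0.562 + 0.026 = 0.046297.
u_3 = 0.046297 × 0.562 + 0.026 = 0.052019.
u_4 = 0.052019 × 0.562 + 0.026 = 0.055235.

Unemployment rate after four quarters ≈ 5.52%.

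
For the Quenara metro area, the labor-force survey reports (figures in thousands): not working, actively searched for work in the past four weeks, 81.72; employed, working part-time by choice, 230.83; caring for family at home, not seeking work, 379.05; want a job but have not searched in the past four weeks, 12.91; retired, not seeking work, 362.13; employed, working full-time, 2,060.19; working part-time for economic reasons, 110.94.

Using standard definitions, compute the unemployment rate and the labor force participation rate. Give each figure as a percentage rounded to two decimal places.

Employed = 230.83 + 2,060.19 + 110.94 = 2,401.96 thousand (anyone who worked, including part-time for economic reasons, counts as employed).
Unemployed = 81.72 thousand.
Labor force = 2,401.96 + 81.72 = 2,483.68 thousand.
Not in labor force = 379.05 + 12.91 + 362.13 = 754.09 thousand (those not working and not actively searching are outside the labor force — including those who want a job but have given up searching).
Civilian working-age population = 2,483.68 + 754.09 = 3,237.77 thousand.
Unemployment rate = 81.72 / 2,483.68 = 3.29%.
Labor force participation rate = 2,483.68 / 3,237.77 = 76.71%.

Unemployment rate ≈ 3.29%; labor force participation rate ≈ 76.71%.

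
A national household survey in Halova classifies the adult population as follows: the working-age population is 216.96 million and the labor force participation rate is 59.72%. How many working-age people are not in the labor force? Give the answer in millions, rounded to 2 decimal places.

Share not in the labor force = 1 − 0.5972 = 0.4028.
Not in labor force = 0.4028 × 216.96 ≈ 87.39 million.

About 87.39 million are not in the labor force.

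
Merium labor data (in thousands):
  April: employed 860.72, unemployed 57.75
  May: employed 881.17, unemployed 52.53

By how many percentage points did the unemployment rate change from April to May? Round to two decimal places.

April: labor force = 860.72 + 57.75 = 918.47; u = 57.75/918.47 = 6.29%.
May: labor force = 881.17 + 52.53 = 933.70; u = 52.53/933.70 = 5.63%.
Change = 5.63% − 6.29% = −0.66 pp.

The unemployment rate changed by −0.66 percentage points.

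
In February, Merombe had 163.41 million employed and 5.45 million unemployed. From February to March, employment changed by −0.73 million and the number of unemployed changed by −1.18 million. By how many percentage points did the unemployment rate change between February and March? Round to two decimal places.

The unemployment rate changed by −0.67 percentage points.

February: labor force = 163.41 + 5.45 = 168.86; u = 5.45/168.86 = 3.23%.
March: labor force = 162.68 + 4.27 = 166.95; u = 4.27/166.95 = 2.56%.
Change = 2.56% − 3.23% = −0.67 pp.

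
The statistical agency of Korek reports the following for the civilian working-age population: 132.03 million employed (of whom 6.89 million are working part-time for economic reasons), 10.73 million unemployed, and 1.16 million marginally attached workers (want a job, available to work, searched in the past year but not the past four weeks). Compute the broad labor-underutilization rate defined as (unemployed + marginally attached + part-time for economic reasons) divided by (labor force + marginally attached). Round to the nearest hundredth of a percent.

Broad underutilization rate ≈ 13.05%.

Labor force = 132.03 + 10.73 = 142.76 million.
Numerator = 10.73 + 1.16 + 6.89 = 18.78 million.
Denominator = 142.76 + 1.16 = 143.92 million.
Broad rate = 18.78 / 143.92 = 13.05%.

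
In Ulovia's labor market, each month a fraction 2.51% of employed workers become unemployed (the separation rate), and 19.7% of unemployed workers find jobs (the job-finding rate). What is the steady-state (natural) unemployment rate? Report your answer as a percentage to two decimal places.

Steady-state unemployment rate ≈ 11.30%.

At steady state the flows balance: s·E = f·U, so U/(E+U) = s/(s+f).
u* = 2.51 / (2.51 + 19.7) = 2.51 / 22.21 = 11.30%.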